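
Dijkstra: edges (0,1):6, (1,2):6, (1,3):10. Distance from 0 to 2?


Dijkstra from 0:
Distances: {0: 0, 1: 6, 2: 12, 3: 16}
Shortest distance to 2 = 12, path = [0, 1, 2]


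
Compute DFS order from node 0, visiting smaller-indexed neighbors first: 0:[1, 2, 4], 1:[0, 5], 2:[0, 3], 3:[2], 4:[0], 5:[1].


DFS stack-based: start with [0]
Visit order: [0, 1, 5, 2, 3, 4]


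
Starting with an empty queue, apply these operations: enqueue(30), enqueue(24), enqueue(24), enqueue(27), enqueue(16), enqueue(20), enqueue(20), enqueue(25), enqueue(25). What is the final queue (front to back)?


enqueue(30) -> [30]
enqueue(24) -> [30, 24]
enqueue(24) -> [30, 24, 24]
enqueue(27) -> [30, 24, 24, 27]
enqueue(16) -> [30, 24, 24, 27, 16]
enqueue(20) -> [30, 24, 24, 27, 16, 20]
enqueue(20) -> [30, 24, 24, 27, 16, 20, 20]
enqueue(25) -> [30, 24, 24, 27, 16, 20, 20, 25]
enqueue(25) -> [30, 24, 24, 27, 16, 20, 20, 25, 25]
Final queue (front to back): [30, 24, 24, 27, 16, 20, 20, 25, 25]


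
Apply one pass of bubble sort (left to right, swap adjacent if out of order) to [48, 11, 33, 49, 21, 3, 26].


After one pass: [11, 33, 48, 21, 3, 26, 49]


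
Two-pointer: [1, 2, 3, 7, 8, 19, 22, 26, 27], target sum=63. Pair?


Two pointers: lo=0, hi=8
No pair sums to 63


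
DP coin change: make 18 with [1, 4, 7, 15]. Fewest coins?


dp[0]=0; dp[i]=1+min(dp[i-c] for c in coins)
...dp[13]=4, dp[14]=2, dp[15]=1, dp[16]=2, dp[17]=3, dp[18]=3
Minimum coins for 18 = 3


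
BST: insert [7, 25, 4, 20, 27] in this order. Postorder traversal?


Root = 7; build tree by BST insertion.
Postorder traversal: [4, 20, 27, 25, 7]


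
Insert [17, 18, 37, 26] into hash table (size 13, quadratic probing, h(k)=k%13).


Insertions: 17->slot 4; 18->slot 5; 37->slot 11; 26->slot 0
Table: [26, None, None, None, 17, 18, None, None, None, None, None, 37, None]


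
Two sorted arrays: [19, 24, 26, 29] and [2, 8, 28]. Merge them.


Compare heads, take smaller each step.
Merged: [2, 8, 19, 24, 26, 28, 29]


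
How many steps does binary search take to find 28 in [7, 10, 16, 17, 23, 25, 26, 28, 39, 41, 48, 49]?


Search for 28:
[0,11] mid=5 arr[5]=25
[6,11] mid=8 arr[8]=39
[6,7] mid=6 arr[6]=26
[7,7] mid=7 arr[7]=28
Total: 4 comparisons


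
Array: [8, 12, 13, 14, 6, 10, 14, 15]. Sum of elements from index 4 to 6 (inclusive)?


Prefix sums: [0, 8, 20, 33, 47, 53, 63, 77, 92]
Sum[4..6] = prefix[7] - prefix[4] = 77 - 47 = 30


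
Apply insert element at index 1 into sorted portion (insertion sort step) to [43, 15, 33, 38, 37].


After one pass: [15, 43, 33, 38, 37]


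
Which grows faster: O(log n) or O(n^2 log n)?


logarithmic grows slower than n^2 log n
O(log n) is asymptotically smaller; O(n^2 log n) grows faster


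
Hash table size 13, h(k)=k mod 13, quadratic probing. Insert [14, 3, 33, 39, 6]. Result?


Insertions: 14->slot 1; 3->slot 3; 33->slot 7; 39->slot 0; 6->slot 6
Table: [39, 14, None, 3, None, None, 6, 33, None, None, None, None, None]


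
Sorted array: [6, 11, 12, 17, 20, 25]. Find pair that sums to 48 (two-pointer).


Two pointers: lo=0, hi=5
No pair sums to 48


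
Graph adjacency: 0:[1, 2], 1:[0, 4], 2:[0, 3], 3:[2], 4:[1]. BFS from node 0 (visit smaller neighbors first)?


BFS queue: start with [0]
Visit order: [0, 1, 2, 4, 3]


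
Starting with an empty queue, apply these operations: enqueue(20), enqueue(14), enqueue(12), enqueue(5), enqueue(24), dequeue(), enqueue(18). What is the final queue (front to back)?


enqueue(20) -> [20]
enqueue(14) -> [20, 14]
enqueue(12) -> [20, 14, 12]
enqueue(5) -> [20, 14, 12, 5]
enqueue(24) -> [20, 14, 12, 5, 24]
dequeue() returns 20 -> [14, 12, 5, 24]
enqueue(18) -> [14, 12, 5, 24, 18]
Final queue (front to back): [14, 12, 5, 24, 18]


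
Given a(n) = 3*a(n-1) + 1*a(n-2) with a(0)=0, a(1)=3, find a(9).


Build bottom-up:
...a(7)=3567, a(8)=11781, a(9)=3*11781+1*3567=38910


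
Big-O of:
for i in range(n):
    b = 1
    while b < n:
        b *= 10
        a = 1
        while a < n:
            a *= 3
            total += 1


Per nesting level: O(n) * O(log n) * O(log n) = O(n (log n)^2)
Complexity: O(n (log n)^2)


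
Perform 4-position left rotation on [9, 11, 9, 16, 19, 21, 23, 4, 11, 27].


Left rotate by 4: [19, 21, 23, 4, 11, 27, 9, 11, 9, 16]


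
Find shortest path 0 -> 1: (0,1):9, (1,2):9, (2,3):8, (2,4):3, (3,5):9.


Dijkstra from 0:
Distances: {0: 0, 1: 9, 2: 18, 3: 26, 4: 21, 5: 35}
Shortest distance to 1 = 9, path = [0, 1]


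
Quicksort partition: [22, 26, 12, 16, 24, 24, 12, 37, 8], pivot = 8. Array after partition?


Elements <= 8 go left of pivot.
Result: [8, 26, 12, 16, 24, 24, 12, 37, 22], pivot at index 0


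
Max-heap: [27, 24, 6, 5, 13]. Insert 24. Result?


Append 24: [27, 24, 6, 5, 13, 24]
Bubble up: swap idx 5(24) with idx 2(6)
Result: [27, 24, 24, 5, 13, 6]


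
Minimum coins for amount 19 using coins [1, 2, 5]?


dp[0]=0; dp[i]=1+min(dp[i-c] for c in coins)
...dp[14]=4, dp[15]=3, dp[16]=4, dp[17]=4, dp[18]=5, dp[19]=5
Minimum coins for 19 = 5


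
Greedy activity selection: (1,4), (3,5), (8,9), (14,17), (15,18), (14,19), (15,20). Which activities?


Greedy: pick earliest-ending, then skip overlaps.
Selected (3 activities): [(1, 4), (8, 9), (14, 17)]


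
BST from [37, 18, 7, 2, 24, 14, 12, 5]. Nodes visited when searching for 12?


BST root = 37
Search for 12: compare at each node
Path: [37, 18, 7, 14, 12]


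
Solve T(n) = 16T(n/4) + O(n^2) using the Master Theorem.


a=16, b=4, c=2. log_4(16)=2 = c=2. Case 2: O(n^c log n) = O(n^2 log n)
Complexity: O(n^2 log n)


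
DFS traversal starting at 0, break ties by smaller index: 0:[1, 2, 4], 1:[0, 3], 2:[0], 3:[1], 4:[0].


DFS stack-based: start with [0]
Visit order: [0, 1, 3, 2, 4]


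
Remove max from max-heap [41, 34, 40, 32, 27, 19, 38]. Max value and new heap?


Max = 41
Replace root with last, heapify down
Resulting heap: [40, 34, 38, 32, 27, 19]


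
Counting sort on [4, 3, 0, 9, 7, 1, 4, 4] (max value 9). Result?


Count array: [1, 1, 0, 1, 3, 0, 0, 1, 0, 1]
Reconstruct: [0, 1, 3, 4, 4, 4, 7, 9]


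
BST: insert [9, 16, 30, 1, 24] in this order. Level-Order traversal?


Root = 9; build tree by BST insertion.
Level-Order traversal: [9, 1, 16, 30, 24]


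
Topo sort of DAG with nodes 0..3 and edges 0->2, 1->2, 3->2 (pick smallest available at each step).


Kahn's algorithm, process smallest node first
Order: [0, 1, 3, 2]


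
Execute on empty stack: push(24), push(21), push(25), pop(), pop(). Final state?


push(24) -> [24]
push(21) -> [24, 21]
push(25) -> [24, 21, 25]
pop() returns 25 -> [24, 21]
pop() returns 21 -> [24]
Final stack (bottom to top): [24]


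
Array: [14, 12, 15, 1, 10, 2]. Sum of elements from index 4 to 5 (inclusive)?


Prefix sums: [0, 14, 26, 41, 42, 52, 54]
Sum[4..5] = prefix[6] - prefix[4] = 54 - 42 = 12


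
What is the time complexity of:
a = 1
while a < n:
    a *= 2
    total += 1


Per nesting level: O(log n) = O(log n)
Complexity: O(log n)


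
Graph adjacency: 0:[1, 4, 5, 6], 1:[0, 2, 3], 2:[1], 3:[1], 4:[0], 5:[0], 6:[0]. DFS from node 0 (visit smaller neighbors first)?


DFS stack-based: start with [0]
Visit order: [0, 1, 2, 3, 4, 5, 6]


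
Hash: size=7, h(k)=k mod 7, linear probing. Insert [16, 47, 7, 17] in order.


Insertions: 16->slot 2; 47->slot 5; 7->slot 0; 17->slot 3
Table: [7, None, 16, 17, None, 47, None]


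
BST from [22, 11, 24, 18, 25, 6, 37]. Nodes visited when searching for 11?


BST root = 22
Search for 11: compare at each node
Path: [22, 11]


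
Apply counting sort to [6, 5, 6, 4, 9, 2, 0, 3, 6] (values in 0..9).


Count array: [1, 0, 1, 1, 1, 1, 3, 0, 0, 1]
Reconstruct: [0, 2, 3, 4, 5, 6, 6, 6, 9]


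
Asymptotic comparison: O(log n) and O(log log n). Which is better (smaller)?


double-logarithmic grows slower than logarithmic
O(log log n) is asymptotically smaller; O(log n) grows faster


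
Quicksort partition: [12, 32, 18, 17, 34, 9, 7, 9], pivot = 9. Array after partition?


Elements <= 9 go left of pivot.
Result: [9, 7, 9, 17, 34, 12, 32, 18], pivot at index 2


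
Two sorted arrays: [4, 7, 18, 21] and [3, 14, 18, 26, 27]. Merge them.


Compare heads, take smaller each step.
Merged: [3, 4, 7, 14, 18, 18, 21, 26, 27]


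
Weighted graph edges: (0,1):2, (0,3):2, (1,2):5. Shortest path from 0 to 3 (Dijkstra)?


Dijkstra from 0:
Distances: {0: 0, 1: 2, 2: 7, 3: 2}
Shortest distance to 3 = 2, path = [0, 3]


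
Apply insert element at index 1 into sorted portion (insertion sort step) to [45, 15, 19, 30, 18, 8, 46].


After one pass: [15, 45, 19, 30, 18, 8, 46]


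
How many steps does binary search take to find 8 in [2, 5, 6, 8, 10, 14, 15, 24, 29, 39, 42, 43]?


Search for 8:
[0,11] mid=5 arr[5]=14
[0,4] mid=2 arr[2]=6
[3,4] mid=3 arr[3]=8
Total: 3 comparisons


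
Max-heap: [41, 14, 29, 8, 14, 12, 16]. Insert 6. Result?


Append 6: [41, 14, 29, 8, 14, 12, 16, 6]
Bubble up: no swaps needed
Result: [41, 14, 29, 8, 14, 12, 16, 6]


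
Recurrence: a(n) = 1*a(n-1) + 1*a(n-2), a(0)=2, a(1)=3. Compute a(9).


Build bottom-up:
...a(7)=55, a(8)=89, a(9)=1*89+1*55=144


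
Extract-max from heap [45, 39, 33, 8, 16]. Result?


Max = 45
Replace root with last, heapify down
Resulting heap: [39, 16, 33, 8]


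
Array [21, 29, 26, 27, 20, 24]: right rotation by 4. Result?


Right rotate by 4: [26, 27, 20, 24, 21, 29]


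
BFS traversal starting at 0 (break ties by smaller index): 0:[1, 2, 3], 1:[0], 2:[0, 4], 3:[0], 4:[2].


BFS queue: start with [0]
Visit order: [0, 1, 2, 3, 4]


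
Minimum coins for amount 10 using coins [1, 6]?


dp[0]=0; dp[i]=1+min(dp[i-c] for c in coins)
...dp[5]=5, dp[6]=1, dp[7]=2, dp[8]=3, dp[9]=4, dp[10]=5
Minimum coins for 10 = 5


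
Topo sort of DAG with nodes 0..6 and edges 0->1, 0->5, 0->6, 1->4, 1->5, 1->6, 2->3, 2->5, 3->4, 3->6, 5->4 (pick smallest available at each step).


Kahn's algorithm, process smallest node first
Order: [0, 1, 2, 3, 5, 4, 6]


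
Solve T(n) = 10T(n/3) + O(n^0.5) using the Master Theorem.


a=10, b=3, c=0.5. log_3(10)=2.096 > c=0.5. Case 1: O(n^log_b(a)) = O(n^2.096)
Complexity: O(n^2.096)


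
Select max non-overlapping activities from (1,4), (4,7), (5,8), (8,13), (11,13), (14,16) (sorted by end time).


Greedy: pick earliest-ending, then skip overlaps.
Selected (4 activities): [(1, 4), (4, 7), (8, 13), (14, 16)]


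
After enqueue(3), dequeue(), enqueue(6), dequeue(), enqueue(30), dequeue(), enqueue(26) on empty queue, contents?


enqueue(3) -> [3]
dequeue() returns 3 -> []
enqueue(6) -> [6]
dequeue() returns 6 -> []
enqueue(30) -> [30]
dequeue() returns 30 -> []
enqueue(26) -> [26]
Final queue (front to back): [26]


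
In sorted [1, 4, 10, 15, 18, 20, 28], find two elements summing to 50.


Two pointers: lo=0, hi=6
No pair sums to 50


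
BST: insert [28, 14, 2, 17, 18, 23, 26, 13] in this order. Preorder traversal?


Root = 28; build tree by BST insertion.
Preorder traversal: [28, 14, 2, 13, 17, 18, 23, 26]


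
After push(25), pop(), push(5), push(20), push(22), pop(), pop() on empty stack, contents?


push(25) -> [25]
pop() returns 25 -> []
push(5) -> [5]
push(20) -> [5, 20]
push(22) -> [5, 20, 22]
pop() returns 22 -> [5, 20]
pop() returns 20 -> [5]
Final stack (bottom to top): [5]


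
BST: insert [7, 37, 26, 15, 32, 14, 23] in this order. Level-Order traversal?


Root = 7; build tree by BST insertion.
Level-Order traversal: [7, 37, 26, 15, 32, 14, 23]


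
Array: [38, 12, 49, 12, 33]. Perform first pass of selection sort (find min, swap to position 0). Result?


After one pass: [12, 38, 49, 12, 33]


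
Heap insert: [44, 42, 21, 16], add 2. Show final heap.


Append 2: [44, 42, 21, 16, 2]
Bubble up: no swaps needed
Result: [44, 42, 21, 16, 2]


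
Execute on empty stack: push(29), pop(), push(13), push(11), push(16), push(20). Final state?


push(29) -> [29]
pop() returns 29 -> []
push(13) -> [13]
push(11) -> [13, 11]
push(16) -> [13, 11, 16]
push(20) -> [13, 11, 16, 20]
Final stack (bottom to top): [13, 11, 16, 20]


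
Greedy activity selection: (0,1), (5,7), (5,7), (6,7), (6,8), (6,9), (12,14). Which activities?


Greedy: pick earliest-ending, then skip overlaps.
Selected (3 activities): [(0, 1), (5, 7), (12, 14)]


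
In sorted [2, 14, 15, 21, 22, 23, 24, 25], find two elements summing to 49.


Two pointers: lo=0, hi=7
Found pair: (24, 25) summing to 49


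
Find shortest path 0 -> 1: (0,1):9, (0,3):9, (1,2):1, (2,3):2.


Dijkstra from 0:
Distances: {0: 0, 1: 9, 2: 10, 3: 9}
Shortest distance to 1 = 9, path = [0, 1]


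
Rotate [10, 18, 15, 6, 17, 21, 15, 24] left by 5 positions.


Left rotate by 5: [21, 15, 24, 10, 18, 15, 6, 17]


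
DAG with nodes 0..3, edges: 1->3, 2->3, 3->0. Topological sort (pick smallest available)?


Kahn's algorithm, process smallest node first
Order: [1, 2, 3, 0]


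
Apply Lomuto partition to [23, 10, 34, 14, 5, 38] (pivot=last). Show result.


Elements <= 38 go left of pivot.
Result: [23, 10, 34, 14, 5, 38], pivot at index 5


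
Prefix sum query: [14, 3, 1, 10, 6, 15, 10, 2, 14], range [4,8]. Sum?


Prefix sums: [0, 14, 17, 18, 28, 34, 49, 59, 61, 75]
Sum[4..8] = prefix[9] - prefix[4] = 75 - 28 = 47


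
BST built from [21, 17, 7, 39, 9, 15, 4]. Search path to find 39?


BST root = 21
Search for 39: compare at each node
Path: [21, 39]


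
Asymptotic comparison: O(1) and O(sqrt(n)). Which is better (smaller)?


constant grows slower than sublinear
O(1) is asymptotically smaller; O(sqrt(n)) grows faster


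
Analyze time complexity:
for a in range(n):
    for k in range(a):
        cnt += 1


Per nesting level: O(n) * O(n) [triangular over a] = O(n^2)
Complexity: O(n^2)


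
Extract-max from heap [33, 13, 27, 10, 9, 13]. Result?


Max = 33
Replace root with last, heapify down
Resulting heap: [27, 13, 13, 10, 9]


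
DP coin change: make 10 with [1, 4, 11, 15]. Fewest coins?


dp[0]=0; dp[i]=1+min(dp[i-c] for c in coins)
...dp[5]=2, dp[6]=3, dp[7]=4, dp[8]=2, dp[9]=3, dp[10]=4
Minimum coins for 10 = 4


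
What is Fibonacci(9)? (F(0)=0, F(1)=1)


F(n)=F(n-1)+F(n-2)
...F(7)=13, F(8)=21, F(9)=34


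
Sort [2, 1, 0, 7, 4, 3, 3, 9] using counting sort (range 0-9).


Count array: [1, 1, 1, 2, 1, 0, 0, 1, 0, 1]
Reconstruct: [0, 1, 2, 3, 3, 4, 7, 9]


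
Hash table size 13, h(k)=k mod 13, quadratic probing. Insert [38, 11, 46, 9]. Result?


Insertions: 38->slot 12; 11->slot 11; 46->slot 7; 9->slot 9
Table: [None, None, None, None, None, None, None, 46, None, 9, None, 11, 38]


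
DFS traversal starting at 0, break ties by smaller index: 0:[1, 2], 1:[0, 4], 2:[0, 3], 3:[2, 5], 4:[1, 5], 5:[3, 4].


DFS stack-based: start with [0]
Visit order: [0, 1, 4, 5, 3, 2]


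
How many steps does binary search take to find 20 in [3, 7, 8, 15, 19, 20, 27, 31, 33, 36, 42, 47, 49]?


Search for 20:
[0,12] mid=6 arr[6]=27
[0,5] mid=2 arr[2]=8
[3,5] mid=4 arr[4]=19
[5,5] mid=5 arr[5]=20
Total: 4 comparisons


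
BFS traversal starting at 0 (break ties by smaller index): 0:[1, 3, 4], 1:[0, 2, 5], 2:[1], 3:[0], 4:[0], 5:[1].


BFS queue: start with [0]
Visit order: [0, 1, 3, 4, 2, 5]


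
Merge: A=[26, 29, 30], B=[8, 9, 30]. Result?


Compare heads, take smaller each step.
Merged: [8, 9, 26, 29, 30, 30]


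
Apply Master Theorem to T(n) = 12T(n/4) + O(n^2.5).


a=12, b=4, c=2.5. log_4(12)=1.792 < c=2.5. Case 3: O(n^c) = O(n^2.500)
Complexity: O(n^2.500)


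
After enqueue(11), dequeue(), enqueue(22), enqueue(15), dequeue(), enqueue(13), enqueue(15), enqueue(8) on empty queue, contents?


enqueue(11) -> [11]
dequeue() returns 11 -> []
enqueue(22) -> [22]
enqueue(15) -> [22, 15]
dequeue() returns 22 -> [15]
enqueue(13) -> [15, 13]
enqueue(15) -> [15, 13, 15]
enqueue(8) -> [15, 13, 15, 8]
Final queue (front to back): [15, 13, 15, 8]


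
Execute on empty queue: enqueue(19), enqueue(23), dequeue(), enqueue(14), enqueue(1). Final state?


enqueue(19) -> [19]
enqueue(23) -> [19, 23]
dequeue() returns 19 -> [23]
enqueue(14) -> [23, 14]
enqueue(1) -> [23, 14, 1]
Final queue (front to back): [23, 14, 1]


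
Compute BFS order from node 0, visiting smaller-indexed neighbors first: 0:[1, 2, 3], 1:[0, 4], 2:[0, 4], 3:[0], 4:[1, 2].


BFS queue: start with [0]
Visit order: [0, 1, 2, 3, 4]


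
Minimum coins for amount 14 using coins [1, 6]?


dp[0]=0; dp[i]=1+min(dp[i-c] for c in coins)
...dp[9]=4, dp[10]=5, dp[11]=6, dp[12]=2, dp[13]=3, dp[14]=4
Minimum coins for 14 = 4


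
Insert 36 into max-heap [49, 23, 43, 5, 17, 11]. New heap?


Append 36: [49, 23, 43, 5, 17, 11, 36]
Bubble up: no swaps needed
Result: [49, 23, 43, 5, 17, 11, 36]


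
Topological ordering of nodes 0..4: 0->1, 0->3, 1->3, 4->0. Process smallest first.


Kahn's algorithm, process smallest node first
Order: [2, 4, 0, 1, 3]


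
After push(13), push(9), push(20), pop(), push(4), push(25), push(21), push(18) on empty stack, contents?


push(13) -> [13]
push(9) -> [13, 9]
push(20) -> [13, 9, 20]
pop() returns 20 -> [13, 9]
push(4) -> [13, 9, 4]
push(25) -> [13, 9, 4, 25]
push(21) -> [13, 9, 4, 25, 21]
push(18) -> [13, 9, 4, 25, 21, 18]
Final stack (bottom to top): [13, 9, 4, 25, 21, 18]


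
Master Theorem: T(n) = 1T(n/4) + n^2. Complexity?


a=1, b=4, c=2. log_4(1)=0 < c=2. Case 3: O(n^c) = O(n^2)
Complexity: O(n^2)


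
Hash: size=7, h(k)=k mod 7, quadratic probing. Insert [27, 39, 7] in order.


Insertions: 27->slot 6; 39->slot 4; 7->slot 0
Table: [7, None, None, None, 39, None, 27]


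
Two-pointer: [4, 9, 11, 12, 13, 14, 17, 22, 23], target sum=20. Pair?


Two pointers: lo=0, hi=8
Found pair: (9, 11) summing to 20


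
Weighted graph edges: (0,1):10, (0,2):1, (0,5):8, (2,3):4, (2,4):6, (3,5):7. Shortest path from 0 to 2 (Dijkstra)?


Dijkstra from 0:
Distances: {0: 0, 1: 10, 2: 1, 3: 5, 4: 7, 5: 8}
Shortest distance to 2 = 1, path = [0, 2]


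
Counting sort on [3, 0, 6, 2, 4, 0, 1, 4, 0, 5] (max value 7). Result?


Count array: [3, 1, 1, 1, 2, 1, 1, 0]
Reconstruct: [0, 0, 0, 1, 2, 3, 4, 4, 5, 6]


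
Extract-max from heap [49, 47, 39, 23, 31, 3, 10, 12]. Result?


Max = 49
Replace root with last, heapify down
Resulting heap: [47, 31, 39, 23, 12, 3, 10]


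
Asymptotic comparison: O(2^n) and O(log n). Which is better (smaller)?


logarithmic grows slower than exponential
O(log n) is asymptotically smaller; O(2^n) grows faster


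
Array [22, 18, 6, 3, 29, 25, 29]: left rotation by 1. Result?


Left rotate by 1: [18, 6, 3, 29, 25, 29, 22]


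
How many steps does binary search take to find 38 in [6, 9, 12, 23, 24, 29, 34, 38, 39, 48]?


Search for 38:
[0,9] mid=4 arr[4]=24
[5,9] mid=7 arr[7]=38
Total: 2 comparisons


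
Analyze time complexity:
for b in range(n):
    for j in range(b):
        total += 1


Per nesting level: O(n) * O(n) [triangular over b] = O(n^2)
Complexity: O(n^2)


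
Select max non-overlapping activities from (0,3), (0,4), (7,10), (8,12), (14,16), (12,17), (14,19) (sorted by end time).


Greedy: pick earliest-ending, then skip overlaps.
Selected (3 activities): [(0, 3), (7, 10), (14, 16)]


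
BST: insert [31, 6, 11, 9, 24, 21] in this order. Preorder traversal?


Root = 31; build tree by BST insertion.
Preorder traversal: [31, 6, 11, 9, 24, 21]


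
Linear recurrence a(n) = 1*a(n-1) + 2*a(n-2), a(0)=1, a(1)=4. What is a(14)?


Build bottom-up:
...a(12)=6826, a(13)=13654, a(14)=1*13654+2*6826=27306


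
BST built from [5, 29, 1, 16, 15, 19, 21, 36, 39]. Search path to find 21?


BST root = 5
Search for 21: compare at each node
Path: [5, 29, 16, 19, 21]


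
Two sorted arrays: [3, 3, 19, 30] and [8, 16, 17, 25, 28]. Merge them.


Compare heads, take smaller each step.
Merged: [3, 3, 8, 16, 17, 19, 25, 28, 30]


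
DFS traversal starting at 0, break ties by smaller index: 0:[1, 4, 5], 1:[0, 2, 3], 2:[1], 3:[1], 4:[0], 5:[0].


DFS stack-based: start with [0]
Visit order: [0, 1, 2, 3, 4, 5]


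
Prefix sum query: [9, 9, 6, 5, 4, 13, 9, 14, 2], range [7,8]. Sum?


Prefix sums: [0, 9, 18, 24, 29, 33, 46, 55, 69, 71]
Sum[7..8] = prefix[9] - prefix[7] = 71 - 55 = 16


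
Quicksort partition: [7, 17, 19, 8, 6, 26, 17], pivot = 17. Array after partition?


Elements <= 17 go left of pivot.
Result: [7, 17, 8, 6, 17, 26, 19], pivot at index 4


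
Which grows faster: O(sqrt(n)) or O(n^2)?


sublinear grows slower than quadratic
O(sqrt(n)) is asymptotically smaller; O(n^2) grows faster


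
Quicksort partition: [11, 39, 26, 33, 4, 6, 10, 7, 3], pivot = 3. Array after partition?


Elements <= 3 go left of pivot.
Result: [3, 39, 26, 33, 4, 6, 10, 7, 11], pivot at index 0


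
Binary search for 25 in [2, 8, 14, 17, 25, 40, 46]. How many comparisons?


Search for 25:
[0,6] mid=3 arr[3]=17
[4,6] mid=5 arr[5]=40
[4,4] mid=4 arr[4]=25
Total: 3 comparisons


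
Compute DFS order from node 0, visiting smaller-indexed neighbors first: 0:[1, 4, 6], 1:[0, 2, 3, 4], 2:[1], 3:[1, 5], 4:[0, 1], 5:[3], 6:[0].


DFS stack-based: start with [0]
Visit order: [0, 1, 2, 3, 5, 4, 6]


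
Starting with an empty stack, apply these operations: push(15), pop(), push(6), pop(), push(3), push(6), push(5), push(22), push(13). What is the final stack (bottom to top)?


push(15) -> [15]
pop() returns 15 -> []
push(6) -> [6]
pop() returns 6 -> []
push(3) -> [3]
push(6) -> [3, 6]
push(5) -> [3, 6, 5]
push(22) -> [3, 6, 5, 22]
push(13) -> [3, 6, 5, 22, 13]
Final stack (bottom to top): [3, 6, 5, 22, 13]


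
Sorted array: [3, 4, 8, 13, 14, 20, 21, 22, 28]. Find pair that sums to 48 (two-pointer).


Two pointers: lo=0, hi=8
Found pair: (20, 28) summing to 48


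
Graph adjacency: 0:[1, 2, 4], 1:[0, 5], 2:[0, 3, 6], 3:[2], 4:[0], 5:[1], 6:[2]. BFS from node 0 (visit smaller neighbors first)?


BFS queue: start with [0]
Visit order: [0, 1, 2, 4, 5, 3, 6]


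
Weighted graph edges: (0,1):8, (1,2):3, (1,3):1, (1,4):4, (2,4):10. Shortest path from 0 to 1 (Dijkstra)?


Dijkstra from 0:
Distances: {0: 0, 1: 8, 2: 11, 3: 9, 4: 12}
Shortest distance to 1 = 8, path = [0, 1]


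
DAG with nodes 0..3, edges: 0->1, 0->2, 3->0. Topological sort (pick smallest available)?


Kahn's algorithm, process smallest node first
Order: [3, 0, 1, 2]


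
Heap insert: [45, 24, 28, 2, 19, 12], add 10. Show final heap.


Append 10: [45, 24, 28, 2, 19, 12, 10]
Bubble up: no swaps needed
Result: [45, 24, 28, 2, 19, 12, 10]


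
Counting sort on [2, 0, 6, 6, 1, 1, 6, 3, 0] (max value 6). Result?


Count array: [2, 2, 1, 1, 0, 0, 3]
Reconstruct: [0, 0, 1, 1, 2, 3, 6, 6, 6]


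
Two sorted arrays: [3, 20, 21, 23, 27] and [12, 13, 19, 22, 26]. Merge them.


Compare heads, take smaller each step.
Merged: [3, 12, 13, 19, 20, 21, 22, 23, 26, 27]


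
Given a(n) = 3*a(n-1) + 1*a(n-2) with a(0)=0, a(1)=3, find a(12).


Build bottom-up:
...a(10)=128511, a(11)=424443, a(12)=3*424443+1*128511=1401840


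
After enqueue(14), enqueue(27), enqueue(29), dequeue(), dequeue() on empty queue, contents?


enqueue(14) -> [14]
enqueue(27) -> [14, 27]
enqueue(29) -> [14, 27, 29]
dequeue() returns 14 -> [27, 29]
dequeue() returns 27 -> [29]
Final queue (front to back): [29]


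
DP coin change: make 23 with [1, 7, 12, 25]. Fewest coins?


dp[0]=0; dp[i]=1+min(dp[i-c] for c in coins)
...dp[18]=6, dp[19]=2, dp[20]=3, dp[21]=3, dp[22]=4, dp[23]=5
Minimum coins for 23 = 5


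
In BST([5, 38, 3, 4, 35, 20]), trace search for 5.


BST root = 5
Search for 5: compare at each node
Path: [5]


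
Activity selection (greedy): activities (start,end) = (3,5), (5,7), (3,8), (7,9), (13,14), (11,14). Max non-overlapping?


Greedy: pick earliest-ending, then skip overlaps.
Selected (4 activities): [(3, 5), (5, 7), (7, 9), (13, 14)]


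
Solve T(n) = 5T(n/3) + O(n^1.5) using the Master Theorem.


a=5, b=3, c=1.5. log_3(5)=1.465 < c=1.5. Case 3: O(n^c) = O(n^1.500)
Complexity: O(n^1.500)


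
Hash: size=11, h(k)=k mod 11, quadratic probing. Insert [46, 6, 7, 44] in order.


Insertions: 46->slot 2; 6->slot 6; 7->slot 7; 44->slot 0
Table: [44, None, 46, None, None, None, 6, 7, None, None, None]


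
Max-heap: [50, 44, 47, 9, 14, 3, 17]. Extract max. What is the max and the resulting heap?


Max = 50
Replace root with last, heapify down
Resulting heap: [47, 44, 17, 9, 14, 3]


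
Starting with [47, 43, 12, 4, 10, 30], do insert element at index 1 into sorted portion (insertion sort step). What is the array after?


After one pass: [43, 47, 12, 4, 10, 30]


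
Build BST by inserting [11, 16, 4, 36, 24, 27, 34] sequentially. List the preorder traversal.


Root = 11; build tree by BST insertion.
Preorder traversal: [11, 4, 16, 36, 24, 27, 34]


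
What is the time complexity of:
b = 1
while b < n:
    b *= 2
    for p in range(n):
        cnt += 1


Per nesting level: O(log n) * O(n) = O(n log n)
Complexity: O(n log n)


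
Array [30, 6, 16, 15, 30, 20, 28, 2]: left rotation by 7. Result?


Left rotate by 7: [2, 30, 6, 16, 15, 30, 20, 28]


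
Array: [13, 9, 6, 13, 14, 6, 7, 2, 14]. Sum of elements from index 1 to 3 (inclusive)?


Prefix sums: [0, 13, 22, 28, 41, 55, 61, 68, 70, 84]
Sum[1..3] = prefix[4] - prefix[1] = 41 - 13 = 28


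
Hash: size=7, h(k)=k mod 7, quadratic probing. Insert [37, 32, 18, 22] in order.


Insertions: 37->slot 2; 32->slot 4; 18->slot 5; 22->slot 1
Table: [None, 22, 37, None, 32, 18, None]


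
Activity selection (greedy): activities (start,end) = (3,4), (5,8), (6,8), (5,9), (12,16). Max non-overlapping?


Greedy: pick earliest-ending, then skip overlaps.
Selected (3 activities): [(3, 4), (5, 8), (12, 16)]


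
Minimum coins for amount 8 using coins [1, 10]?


dp[0]=0; dp[i]=1+min(dp[i-c] for c in coins)
...dp[3]=3, dp[4]=4, dp[5]=5, dp[6]=6, dp[7]=7, dp[8]=8
Minimum coins for 8 = 8


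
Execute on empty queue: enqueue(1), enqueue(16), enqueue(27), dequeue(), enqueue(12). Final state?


enqueue(1) -> [1]
enqueue(16) -> [1, 16]
enqueue(27) -> [1, 16, 27]
dequeue() returns 1 -> [16, 27]
enqueue(12) -> [16, 27, 12]
Final queue (front to back): [16, 27, 12]


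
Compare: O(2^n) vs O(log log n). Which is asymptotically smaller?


double-logarithmic grows slower than exponential
O(log log n) is asymptotically smaller; O(2^n) grows faster


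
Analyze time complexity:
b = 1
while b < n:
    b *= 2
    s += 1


Per nesting level: O(log n) = O(log n)
Complexity: O(log n)


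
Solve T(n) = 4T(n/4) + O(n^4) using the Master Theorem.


a=4, b=4, c=4. log_4(4)=1 < c=4. Case 3: O(n^c) = O(n^4)
Complexity: O(n^4)


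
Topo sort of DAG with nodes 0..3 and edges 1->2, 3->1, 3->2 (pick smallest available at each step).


Kahn's algorithm, process smallest node first
Order: [0, 3, 1, 2]


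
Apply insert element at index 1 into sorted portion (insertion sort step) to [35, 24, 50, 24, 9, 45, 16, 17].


After one pass: [24, 35, 50, 24, 9, 45, 16, 17]


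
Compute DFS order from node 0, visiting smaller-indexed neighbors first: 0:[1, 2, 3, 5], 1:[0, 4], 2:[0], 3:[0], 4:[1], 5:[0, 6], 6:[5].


DFS stack-based: start with [0]
Visit order: [0, 1, 4, 2, 3, 5, 6]


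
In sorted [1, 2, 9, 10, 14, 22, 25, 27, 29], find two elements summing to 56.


Two pointers: lo=0, hi=8
Found pair: (27, 29) summing to 56


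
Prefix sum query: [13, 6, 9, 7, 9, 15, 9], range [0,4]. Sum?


Prefix sums: [0, 13, 19, 28, 35, 44, 59, 68]
Sum[0..4] = prefix[5] - prefix[0] = 44 - 0 = 44


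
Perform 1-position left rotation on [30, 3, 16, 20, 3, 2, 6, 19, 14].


Left rotate by 1: [3, 16, 20, 3, 2, 6, 19, 14, 30]


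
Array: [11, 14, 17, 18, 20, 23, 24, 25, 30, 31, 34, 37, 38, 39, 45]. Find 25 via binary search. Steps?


Search for 25:
[0,14] mid=7 arr[7]=25
Total: 1 comparisons


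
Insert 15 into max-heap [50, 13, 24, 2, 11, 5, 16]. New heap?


Append 15: [50, 13, 24, 2, 11, 5, 16, 15]
Bubble up: swap idx 7(15) with idx 3(2); swap idx 3(15) with idx 1(13)
Result: [50, 15, 24, 13, 11, 5, 16, 2]


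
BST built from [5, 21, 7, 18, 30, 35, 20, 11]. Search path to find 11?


BST root = 5
Search for 11: compare at each node
Path: [5, 21, 7, 18, 11]


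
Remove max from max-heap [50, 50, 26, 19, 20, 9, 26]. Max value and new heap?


Max = 50
Replace root with last, heapify down
Resulting heap: [50, 26, 26, 19, 20, 9]


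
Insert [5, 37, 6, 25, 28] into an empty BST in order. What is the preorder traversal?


Root = 5; build tree by BST insertion.
Preorder traversal: [5, 37, 6, 25, 28]


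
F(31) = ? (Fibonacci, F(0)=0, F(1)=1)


F(n)=F(n-1)+F(n-2)
...F(29)=514229, F(30)=832040, F(31)=1346269


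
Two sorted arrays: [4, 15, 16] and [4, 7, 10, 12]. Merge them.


Compare heads, take smaller each step.
Merged: [4, 4, 7, 10, 12, 15, 16]


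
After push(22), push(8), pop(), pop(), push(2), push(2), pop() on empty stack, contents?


push(22) -> [22]
push(8) -> [22, 8]
pop() returns 8 -> [22]
pop() returns 22 -> []
push(2) -> [2]
push(2) -> [2, 2]
pop() returns 2 -> [2]
Final stack (bottom to top): [2]


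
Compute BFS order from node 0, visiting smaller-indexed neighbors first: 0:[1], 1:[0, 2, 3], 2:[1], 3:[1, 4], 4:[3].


BFS queue: start with [0]
Visit order: [0, 1, 2, 3, 4]


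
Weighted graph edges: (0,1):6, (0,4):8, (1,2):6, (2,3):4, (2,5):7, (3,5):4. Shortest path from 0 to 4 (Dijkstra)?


Dijkstra from 0:
Distances: {0: 0, 1: 6, 2: 12, 3: 16, 4: 8, 5: 19}
Shortest distance to 4 = 8, path = [0, 4]


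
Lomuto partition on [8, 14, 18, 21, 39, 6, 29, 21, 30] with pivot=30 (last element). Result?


Elements <= 30 go left of pivot.
Result: [8, 14, 18, 21, 6, 29, 21, 30, 39], pivot at index 7


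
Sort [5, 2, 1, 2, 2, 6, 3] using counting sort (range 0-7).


Count array: [0, 1, 3, 1, 0, 1, 1, 0]
Reconstruct: [1, 2, 2, 2, 3, 5, 6]


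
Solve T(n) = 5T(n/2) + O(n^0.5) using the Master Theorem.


a=5, b=2, c=0.5. log_2(5)=2.322 > c=0.5. Case 1: O(n^log_b(a)) = O(n^2.322)
Complexity: O(n^2.322)


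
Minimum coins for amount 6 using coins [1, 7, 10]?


dp[0]=0; dp[i]=1+min(dp[i-c] for c in coins)
...dp[1]=1, dp[2]=2, dp[3]=3, dp[4]=4, dp[5]=5, dp[6]=6
Minimum coins for 6 = 6


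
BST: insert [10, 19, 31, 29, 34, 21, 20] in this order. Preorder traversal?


Root = 10; build tree by BST insertion.
Preorder traversal: [10, 19, 31, 29, 21, 20, 34]


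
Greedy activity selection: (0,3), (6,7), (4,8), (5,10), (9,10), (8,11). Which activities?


Greedy: pick earliest-ending, then skip overlaps.
Selected (3 activities): [(0, 3), (6, 7), (9, 10)]


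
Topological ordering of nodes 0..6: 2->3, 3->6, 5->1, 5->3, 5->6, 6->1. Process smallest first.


Kahn's algorithm, process smallest node first
Order: [0, 2, 4, 5, 3, 6, 1]


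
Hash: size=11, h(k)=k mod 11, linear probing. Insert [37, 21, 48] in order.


Insertions: 37->slot 4; 21->slot 10; 48->slot 5
Table: [None, None, None, None, 37, 48, None, None, None, None, 21]


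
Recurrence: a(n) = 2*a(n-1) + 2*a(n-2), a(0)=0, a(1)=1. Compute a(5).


Build bottom-up:
...a(3)=6, a(4)=16, a(5)=2*16+2*6=44


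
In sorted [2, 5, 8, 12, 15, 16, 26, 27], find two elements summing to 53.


Two pointers: lo=0, hi=7
Found pair: (26, 27) summing to 53


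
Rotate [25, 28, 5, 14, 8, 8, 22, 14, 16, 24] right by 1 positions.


Right rotate by 1: [24, 25, 28, 5, 14, 8, 8, 22, 14, 16]


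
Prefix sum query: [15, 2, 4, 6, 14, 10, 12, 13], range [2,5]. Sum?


Prefix sums: [0, 15, 17, 21, 27, 41, 51, 63, 76]
Sum[2..5] = prefix[6] - prefix[2] = 51 - 17 = 34


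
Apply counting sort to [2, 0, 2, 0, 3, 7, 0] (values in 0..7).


Count array: [3, 0, 2, 1, 0, 0, 0, 1]
Reconstruct: [0, 0, 0, 2, 2, 3, 7]


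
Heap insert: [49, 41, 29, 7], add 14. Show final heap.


Append 14: [49, 41, 29, 7, 14]
Bubble up: no swaps needed
Result: [49, 41, 29, 7, 14]


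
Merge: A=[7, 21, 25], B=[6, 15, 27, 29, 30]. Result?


Compare heads, take smaller each step.
Merged: [6, 7, 15, 21, 25, 27, 29, 30]


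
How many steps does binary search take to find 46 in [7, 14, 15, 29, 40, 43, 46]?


Search for 46:
[0,6] mid=3 arr[3]=29
[4,6] mid=5 arr[5]=43
[6,6] mid=6 arr[6]=46
Total: 3 comparisons


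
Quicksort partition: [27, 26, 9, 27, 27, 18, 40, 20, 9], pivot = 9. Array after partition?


Elements <= 9 go left of pivot.
Result: [9, 9, 27, 27, 27, 18, 40, 20, 26], pivot at index 1


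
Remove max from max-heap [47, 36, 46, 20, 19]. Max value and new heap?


Max = 47
Replace root with last, heapify down
Resulting heap: [46, 36, 19, 20]


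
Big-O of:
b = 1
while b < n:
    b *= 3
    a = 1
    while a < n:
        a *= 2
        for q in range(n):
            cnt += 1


Per nesting level: O(log n) * O(log n) * O(n) = O(n (log n)^2)
Complexity: O(n (log n)^2)


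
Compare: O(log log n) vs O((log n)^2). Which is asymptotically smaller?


double-logarithmic grows slower than polylogarithmic
O(log log n) is asymptotically smaller; O((log n)^2) grows faster


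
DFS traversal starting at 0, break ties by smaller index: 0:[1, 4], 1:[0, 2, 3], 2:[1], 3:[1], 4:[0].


DFS stack-based: start with [0]
Visit order: [0, 1, 2, 3, 4]


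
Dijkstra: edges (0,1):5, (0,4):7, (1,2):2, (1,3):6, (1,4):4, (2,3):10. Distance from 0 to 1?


Dijkstra from 0:
Distances: {0: 0, 1: 5, 2: 7, 3: 11, 4: 7}
Shortest distance to 1 = 5, path = [0, 1]


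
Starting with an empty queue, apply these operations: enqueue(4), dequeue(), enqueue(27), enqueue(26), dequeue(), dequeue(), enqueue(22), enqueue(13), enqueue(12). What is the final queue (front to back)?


enqueue(4) -> [4]
dequeue() returns 4 -> []
enqueue(27) -> [27]
enqueue(26) -> [27, 26]
dequeue() returns 27 -> [26]
dequeue() returns 26 -> []
enqueue(22) -> [22]
enqueue(13) -> [22, 13]
enqueue(12) -> [22, 13, 12]
Final queue (front to back): [22, 13, 12]


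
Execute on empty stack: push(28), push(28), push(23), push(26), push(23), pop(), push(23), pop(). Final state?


push(28) -> [28]
push(28) -> [28, 28]
push(23) -> [28, 28, 23]
push(26) -> [28, 28, 23, 26]
push(23) -> [28, 28, 23, 26, 23]
pop() returns 23 -> [28, 28, 23, 26]
push(23) -> [28, 28, 23, 26, 23]
pop() returns 23 -> [28, 28, 23, 26]
Final stack (bottom to top): [28, 28, 23, 26]


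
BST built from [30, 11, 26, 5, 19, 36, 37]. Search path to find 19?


BST root = 30
Search for 19: compare at each node
Path: [30, 11, 26, 19]


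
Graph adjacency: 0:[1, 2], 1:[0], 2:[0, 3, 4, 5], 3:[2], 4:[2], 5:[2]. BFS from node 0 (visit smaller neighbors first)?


BFS queue: start with [0]
Visit order: [0, 1, 2, 3, 4, 5]


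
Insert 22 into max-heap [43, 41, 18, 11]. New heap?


Append 22: [43, 41, 18, 11, 22]
Bubble up: no swaps needed
Result: [43, 41, 18, 11, 22]


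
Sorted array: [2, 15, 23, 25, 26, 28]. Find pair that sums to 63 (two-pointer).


Two pointers: lo=0, hi=5
No pair sums to 63


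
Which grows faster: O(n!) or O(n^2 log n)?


n^2 log n grows slower than factorial
O(n^2 log n) is asymptotically smaller; O(n!) grows faster


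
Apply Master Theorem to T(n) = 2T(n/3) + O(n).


a=2, b=3, c=1. log_3(2)=0.631 < c=1. Case 3: O(n^c) = O(n)
Complexity: O(n)


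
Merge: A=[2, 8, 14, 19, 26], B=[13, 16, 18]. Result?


Compare heads, take smaller each step.
Merged: [2, 8, 13, 14, 16, 18, 19, 26]


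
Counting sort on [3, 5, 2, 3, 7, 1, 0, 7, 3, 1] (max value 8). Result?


Count array: [1, 2, 1, 3, 0, 1, 0, 2, 0]
Reconstruct: [0, 1, 1, 2, 3, 3, 3, 5, 7, 7]


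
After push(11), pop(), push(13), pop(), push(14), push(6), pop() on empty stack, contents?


push(11) -> [11]
pop() returns 11 -> []
push(13) -> [13]
pop() returns 13 -> []
push(14) -> [14]
push(6) -> [14, 6]
pop() returns 6 -> [14]
Final stack (bottom to top): [14]


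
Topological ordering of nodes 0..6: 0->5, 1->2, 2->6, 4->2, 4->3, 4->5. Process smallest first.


Kahn's algorithm, process smallest node first
Order: [0, 1, 4, 2, 3, 5, 6]


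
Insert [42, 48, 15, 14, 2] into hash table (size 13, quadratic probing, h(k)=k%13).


Insertions: 42->slot 3; 48->slot 9; 15->slot 2; 14->slot 1; 2->slot 6
Table: [None, 14, 15, 42, None, None, 2, None, None, 48, None, None, None]


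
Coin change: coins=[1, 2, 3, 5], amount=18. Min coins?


dp[0]=0; dp[i]=1+min(dp[i-c] for c in coins)
...dp[13]=3, dp[14]=4, dp[15]=3, dp[16]=4, dp[17]=4, dp[18]=4
Minimum coins for 18 = 4


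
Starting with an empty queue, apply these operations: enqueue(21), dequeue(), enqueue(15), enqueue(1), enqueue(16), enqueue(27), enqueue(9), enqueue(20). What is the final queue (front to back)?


enqueue(21) -> [21]
dequeue() returns 21 -> []
enqueue(15) -> [15]
enqueue(1) -> [15, 1]
enqueue(16) -> [15, 1, 16]
enqueue(27) -> [15, 1, 16, 27]
enqueue(9) -> [15, 1, 16, 27, 9]
enqueue(20) -> [15, 1, 16, 27, 9, 20]
Final queue (front to back): [15, 1, 16, 27, 9, 20]


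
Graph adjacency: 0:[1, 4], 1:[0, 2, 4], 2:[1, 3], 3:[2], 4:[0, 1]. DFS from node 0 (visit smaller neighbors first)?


DFS stack-based: start with [0]
Visit order: [0, 1, 2, 3, 4]


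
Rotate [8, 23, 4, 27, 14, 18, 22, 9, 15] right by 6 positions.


Right rotate by 6: [27, 14, 18, 22, 9, 15, 8, 23, 4]


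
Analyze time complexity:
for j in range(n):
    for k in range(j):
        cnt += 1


Per nesting level: O(n) * O(n) [triangular over j] = O(n^2)
Complexity: O(n^2)


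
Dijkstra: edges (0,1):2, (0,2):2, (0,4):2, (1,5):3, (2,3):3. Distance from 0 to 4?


Dijkstra from 0:
Distances: {0: 0, 1: 2, 2: 2, 3: 5, 4: 2, 5: 5}
Shortest distance to 4 = 2, path = [0, 4]


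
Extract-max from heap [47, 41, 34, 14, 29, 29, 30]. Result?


Max = 47
Replace root with last, heapify down
Resulting heap: [41, 30, 34, 14, 29, 29]


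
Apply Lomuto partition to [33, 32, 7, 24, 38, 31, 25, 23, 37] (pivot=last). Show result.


Elements <= 37 go left of pivot.
Result: [33, 32, 7, 24, 31, 25, 23, 37, 38], pivot at index 7


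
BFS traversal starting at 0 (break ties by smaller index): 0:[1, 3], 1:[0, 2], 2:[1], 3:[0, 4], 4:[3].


BFS queue: start with [0]
Visit order: [0, 1, 3, 2, 4]


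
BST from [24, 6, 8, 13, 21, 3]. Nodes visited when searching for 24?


BST root = 24
Search for 24: compare at each node
Path: [24]


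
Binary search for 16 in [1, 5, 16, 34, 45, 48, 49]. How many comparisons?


Search for 16:
[0,6] mid=3 arr[3]=34
[0,2] mid=1 arr[1]=5
[2,2] mid=2 arr[2]=16
Total: 3 comparisons


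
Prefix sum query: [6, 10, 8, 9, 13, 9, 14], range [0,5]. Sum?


Prefix sums: [0, 6, 16, 24, 33, 46, 55, 69]
Sum[0..5] = prefix[6] - prefix[0] = 55 - 0 = 55


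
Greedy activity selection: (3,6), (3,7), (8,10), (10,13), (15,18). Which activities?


Greedy: pick earliest-ending, then skip overlaps.
Selected (4 activities): [(3, 6), (8, 10), (10, 13), (15, 18)]


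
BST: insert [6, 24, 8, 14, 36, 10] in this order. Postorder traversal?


Root = 6; build tree by BST insertion.
Postorder traversal: [10, 14, 8, 36, 24, 6]


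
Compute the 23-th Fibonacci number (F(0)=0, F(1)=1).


F(n)=F(n-1)+F(n-2)
...F(21)=10946, F(22)=17711, F(23)=28657


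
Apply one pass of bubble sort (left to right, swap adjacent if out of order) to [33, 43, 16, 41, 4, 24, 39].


After one pass: [33, 16, 41, 4, 24, 39, 43]


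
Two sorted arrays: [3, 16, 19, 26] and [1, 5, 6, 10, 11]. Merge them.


Compare heads, take smaller each step.
Merged: [1, 3, 5, 6, 10, 11, 16, 19, 26]
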